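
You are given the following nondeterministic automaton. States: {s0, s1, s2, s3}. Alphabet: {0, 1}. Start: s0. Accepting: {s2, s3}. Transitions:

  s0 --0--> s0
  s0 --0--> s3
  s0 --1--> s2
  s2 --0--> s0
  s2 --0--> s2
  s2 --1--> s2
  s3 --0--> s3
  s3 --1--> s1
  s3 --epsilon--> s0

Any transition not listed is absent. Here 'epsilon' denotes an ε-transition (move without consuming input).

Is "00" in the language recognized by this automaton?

Yes

Start in {s0}.
Read '0': {s0} → {s0, s3}.
Read '0': {s0, s3} → {s0, s3}.
The final set {s0, s3} contains the accepting state s3.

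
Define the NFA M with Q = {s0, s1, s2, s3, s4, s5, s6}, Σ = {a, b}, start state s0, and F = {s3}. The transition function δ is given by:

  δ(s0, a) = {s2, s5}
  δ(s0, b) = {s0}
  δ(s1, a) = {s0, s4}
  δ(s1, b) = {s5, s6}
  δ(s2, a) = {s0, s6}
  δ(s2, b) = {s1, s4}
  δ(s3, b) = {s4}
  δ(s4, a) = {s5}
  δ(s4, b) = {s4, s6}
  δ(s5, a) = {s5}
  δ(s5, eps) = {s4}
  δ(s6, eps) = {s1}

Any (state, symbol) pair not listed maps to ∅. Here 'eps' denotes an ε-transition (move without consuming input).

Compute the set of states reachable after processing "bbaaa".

Start in {s0}.
Read 'b': {s0} → {s0}.
Read 'b': {s0} → {s0}.
Read 'a': {s0} → {s2, s4, s5}.
Read 'a': {s2, s4, s5} → {s0, s1, s4, s5, s6}.
Read 'a': {s0, s1, s4, s5, s6} → {s0, s2, s4, s5}.

{s0, s2, s4, s5}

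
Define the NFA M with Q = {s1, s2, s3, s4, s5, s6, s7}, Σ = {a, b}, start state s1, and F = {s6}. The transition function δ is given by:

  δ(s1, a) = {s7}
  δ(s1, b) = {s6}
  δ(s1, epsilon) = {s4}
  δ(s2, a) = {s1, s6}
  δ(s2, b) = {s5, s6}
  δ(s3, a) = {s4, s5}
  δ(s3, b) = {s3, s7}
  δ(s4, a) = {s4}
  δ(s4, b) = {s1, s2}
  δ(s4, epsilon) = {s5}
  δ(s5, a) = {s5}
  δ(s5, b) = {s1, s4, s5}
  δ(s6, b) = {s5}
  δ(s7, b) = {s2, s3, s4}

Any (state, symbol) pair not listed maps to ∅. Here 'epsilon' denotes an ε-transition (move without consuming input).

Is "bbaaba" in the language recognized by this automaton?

Yes

Start: ε-closure({s1}) = {s1, s4, s5}.
Read 'b': {s1, s4, s5} → {s1, s2, s4, s5, s6}.
Read 'b': {s1, s2, s4, s5, s6} → {s1, s2, s4, s5, s6}.
Read 'a': {s1, s2, s4, s5, s6} → {s1, s4, s5, s6, s7}.
Read 'a': {s1, s4, s5, s6, s7} → {s4, s5, s7}.
Read 'b': {s4, s5, s7} → {s1, s2, s3, s4, s5}.
Read 'a': {s1, s2, s3, s4, s5} → {s1, s4, s5, s6, s7}.
The final set {s1, s4, s5, s6, s7} contains the accepting state s6.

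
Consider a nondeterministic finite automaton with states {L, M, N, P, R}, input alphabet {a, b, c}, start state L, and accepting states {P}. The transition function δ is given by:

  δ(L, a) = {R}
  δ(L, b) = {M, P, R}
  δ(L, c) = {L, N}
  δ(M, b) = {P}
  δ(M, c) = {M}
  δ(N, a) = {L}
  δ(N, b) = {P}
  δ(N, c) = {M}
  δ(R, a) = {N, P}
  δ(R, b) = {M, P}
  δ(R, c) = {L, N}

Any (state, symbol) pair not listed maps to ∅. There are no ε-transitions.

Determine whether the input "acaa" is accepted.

Start in {L}.
Read 'a': L→{R}; now {R}.
Read 'c': R→{L, N}; now {L, N}.
Read 'a': L→{R}, N→{L}; now {L, R}.
Read 'a': L→{R}, R→{N, P}; now {N, P, R}.
The final set {N, P, R} contains the accepting state P.

Yes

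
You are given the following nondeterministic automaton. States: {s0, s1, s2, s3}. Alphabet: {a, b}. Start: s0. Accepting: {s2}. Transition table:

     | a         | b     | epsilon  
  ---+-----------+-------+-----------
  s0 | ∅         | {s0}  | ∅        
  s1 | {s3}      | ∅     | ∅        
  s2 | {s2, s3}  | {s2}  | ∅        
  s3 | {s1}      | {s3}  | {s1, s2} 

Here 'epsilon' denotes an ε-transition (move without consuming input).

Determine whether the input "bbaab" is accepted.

Start in {s0}.
Read 'b': s0→{s0}; now {s0}.
Read 'b': s0→{s0}; now {s0}.
Read 'a': s0→∅; now ∅.
The set is empty and remains empty for the remaining 2 symbols.
The final set ∅ contains no accepting state.

No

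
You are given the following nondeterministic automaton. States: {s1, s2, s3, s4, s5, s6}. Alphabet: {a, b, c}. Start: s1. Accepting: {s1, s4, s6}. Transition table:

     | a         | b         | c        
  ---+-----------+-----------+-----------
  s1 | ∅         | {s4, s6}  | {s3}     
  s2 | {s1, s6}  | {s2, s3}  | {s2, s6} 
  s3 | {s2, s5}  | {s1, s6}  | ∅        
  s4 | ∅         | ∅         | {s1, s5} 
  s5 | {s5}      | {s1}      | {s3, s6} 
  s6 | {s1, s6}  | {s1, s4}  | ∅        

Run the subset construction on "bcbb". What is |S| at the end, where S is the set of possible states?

Start in {s1}.
Read 'b': {s1} → {s4, s6}.
Read 'c': {s4, s6} → {s1, s5}.
Read 'b': {s1, s5} → {s1, s4, s6}.
Read 'b': {s1, s4, s6} → {s1, s4, s6}.
That set has 3 states.

3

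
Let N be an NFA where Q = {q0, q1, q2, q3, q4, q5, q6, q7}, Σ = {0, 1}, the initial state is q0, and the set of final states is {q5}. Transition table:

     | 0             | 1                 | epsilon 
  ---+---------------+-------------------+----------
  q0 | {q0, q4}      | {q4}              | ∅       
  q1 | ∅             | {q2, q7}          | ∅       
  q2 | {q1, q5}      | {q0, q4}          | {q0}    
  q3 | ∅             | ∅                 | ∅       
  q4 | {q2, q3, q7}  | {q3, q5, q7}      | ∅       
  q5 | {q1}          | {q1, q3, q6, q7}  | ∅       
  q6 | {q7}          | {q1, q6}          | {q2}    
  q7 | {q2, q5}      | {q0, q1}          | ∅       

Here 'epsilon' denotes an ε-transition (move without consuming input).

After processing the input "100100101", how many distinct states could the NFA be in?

8

Start in {q0}.
Read '1': {q0} → {q4}.
Read '0': {q4} → {q0, q2, q3, q7}.
Read '0': {q0, q2, q3, q7} → {q0, q1, q2, q4, q5}.
Read '1': {q0, q1, q2, q4, q5} → {q0, q1, q2, q3, q4, q5, q6, q7}.
Read '0': {q0, q1, q2, q3, q4, q5, q6, q7} → {q0, q1, q2, q3, q4, q5, q7}.
Read '0': {q0, q1, q2, q3, q4, q5, q7} → {q0, q1, q2, q3, q4, q5, q7}.
Read '1': {q0, q1, q2, q3, q4, q5, q7} → {q0, q1, q2, q3, q4, q5, q6, q7}.
Read '0': {q0, q1, q2, q3, q4, q5, q6, q7} → {q0, q1, q2, q3, q4, q5, q7}.
Read '1': {q0, q1, q2, q3, q4, q5, q7} → {q0, q1, q2, q3, q4, q5, q6, q7}.
That set has 8 states.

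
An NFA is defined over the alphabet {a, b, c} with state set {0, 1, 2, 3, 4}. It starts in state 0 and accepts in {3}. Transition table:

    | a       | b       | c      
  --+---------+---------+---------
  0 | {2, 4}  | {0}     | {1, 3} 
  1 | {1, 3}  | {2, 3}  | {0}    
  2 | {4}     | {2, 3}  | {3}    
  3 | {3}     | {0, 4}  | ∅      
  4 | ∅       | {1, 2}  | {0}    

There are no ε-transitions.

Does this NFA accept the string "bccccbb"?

No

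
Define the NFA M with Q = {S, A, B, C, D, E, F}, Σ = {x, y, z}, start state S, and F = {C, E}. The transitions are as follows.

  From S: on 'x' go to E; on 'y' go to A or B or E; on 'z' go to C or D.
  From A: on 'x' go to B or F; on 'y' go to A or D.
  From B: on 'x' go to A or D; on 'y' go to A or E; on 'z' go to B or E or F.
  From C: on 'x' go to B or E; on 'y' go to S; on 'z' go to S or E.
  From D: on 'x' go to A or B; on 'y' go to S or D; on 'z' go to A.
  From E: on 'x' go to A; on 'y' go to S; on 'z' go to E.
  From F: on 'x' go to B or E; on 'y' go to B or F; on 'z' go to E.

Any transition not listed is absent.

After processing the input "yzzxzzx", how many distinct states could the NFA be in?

4

Start in {S}.
Read 'y': {S} → {A, B, E}.
Read 'z': {A, B, E} → {B, E, F}.
Read 'z': {B, E, F} → {B, E, F}.
Read 'x': {B, E, F} → {A, B, D, E}.
Read 'z': {A, B, D, E} → {A, B, E, F}.
Read 'z': {A, B, E, F} → {B, E, F}.
Read 'x': {B, E, F} → {A, B, D, E}.
That set has 4 states.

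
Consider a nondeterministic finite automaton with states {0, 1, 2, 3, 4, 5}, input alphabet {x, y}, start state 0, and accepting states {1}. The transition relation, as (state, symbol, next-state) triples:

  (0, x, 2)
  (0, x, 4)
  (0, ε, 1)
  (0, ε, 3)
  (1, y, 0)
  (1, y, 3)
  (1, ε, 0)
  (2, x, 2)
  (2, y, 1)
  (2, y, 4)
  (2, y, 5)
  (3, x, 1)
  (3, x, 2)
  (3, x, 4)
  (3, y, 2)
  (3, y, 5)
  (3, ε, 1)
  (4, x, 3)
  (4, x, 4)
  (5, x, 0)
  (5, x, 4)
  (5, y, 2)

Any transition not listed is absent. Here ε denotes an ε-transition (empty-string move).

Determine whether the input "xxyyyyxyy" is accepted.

Yes

Start: ε-closure({0}) = {0, 1, 3}.
Read 'x': 0→{2, 4}, 1→∅, 3→{1, 2, 4}; union {1, 2, 4}; ε-closure = {0, 1, 2, 3, 4}.
Read 'x': 0→{2, 4}, 1→∅, 2→{2}, 3→{1, 2, 4}, 4→{3, 4}; union {1, 2, 3, 4}; ε-closure = {0, 1, 2, 3, 4}.
Read 'y': 0→∅, 1→{0, 3}, 2→{1, 4, 5}, 3→{2, 5}, 4→∅; now {0, 1, 2, 3, 4, 5}.
Read 'y': 0→∅, 1→{0, 3}, 2→{1, 4, 5}, 3→{2, 5}, 4→∅, 5→{2}; now {0, 1, 2, 3, 4, 5}.
Read 'y': 0→∅, 1→{0, 3}, 2→{1, 4, 5}, 3→{2, 5}, 4→∅, 5→{2}; now {0, 1, 2, 3, 4, 5}.
Read 'y': 0→∅, 1→{0, 3}, 2→{1, 4, 5}, 3→{2, 5}, 4→∅, 5→{2}; now {0, 1, 2, 3, 4, 5}.
Read 'x': 0→{2, 4}, 1→∅, 2→{2}, 3→{1, 2, 4}, 4→{3, 4}, 5→{0, 4}; now {0, 1, 2, 3, 4}.
Read 'y': 0→∅, 1→{0, 3}, 2→{1, 4, 5}, 3→{2, 5}, 4→∅; now {0, 1, 2, 3, 4, 5}.
Read 'y': 0→∅, 1→{0, 3}, 2→{1, 4, 5}, 3→{2, 5}, 4→∅, 5→{2}; now {0, 1, 2, 3, 4, 5}.
The final set {0, 1, 2, 3, 4, 5} contains the accepting state 1.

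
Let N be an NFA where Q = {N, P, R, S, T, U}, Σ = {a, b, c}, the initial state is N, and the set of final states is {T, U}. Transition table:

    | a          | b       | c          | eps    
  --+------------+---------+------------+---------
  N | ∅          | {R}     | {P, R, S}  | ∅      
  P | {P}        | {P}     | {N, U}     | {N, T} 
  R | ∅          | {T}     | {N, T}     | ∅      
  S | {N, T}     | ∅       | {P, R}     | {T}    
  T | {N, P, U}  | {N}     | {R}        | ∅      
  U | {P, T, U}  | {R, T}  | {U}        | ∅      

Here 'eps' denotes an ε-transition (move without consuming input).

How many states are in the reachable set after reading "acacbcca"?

0

Start in {N}.
Read 'a': N→∅; now ∅.
The set is empty and remains empty for the remaining 7 symbols.
That set has 0 states.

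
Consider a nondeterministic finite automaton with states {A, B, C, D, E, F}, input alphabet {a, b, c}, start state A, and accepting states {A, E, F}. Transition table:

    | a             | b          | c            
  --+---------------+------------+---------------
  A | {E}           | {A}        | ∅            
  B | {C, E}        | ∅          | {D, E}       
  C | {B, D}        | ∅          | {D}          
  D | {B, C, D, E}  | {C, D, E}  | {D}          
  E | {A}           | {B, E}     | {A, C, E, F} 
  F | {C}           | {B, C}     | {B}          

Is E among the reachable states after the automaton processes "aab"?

Start in {A}.
Read 'a': A→{E}; now {E}.
Read 'a': E→{A}; now {A}.
Read 'b': A→{A}; now {A}.
State E is not in {A}.

No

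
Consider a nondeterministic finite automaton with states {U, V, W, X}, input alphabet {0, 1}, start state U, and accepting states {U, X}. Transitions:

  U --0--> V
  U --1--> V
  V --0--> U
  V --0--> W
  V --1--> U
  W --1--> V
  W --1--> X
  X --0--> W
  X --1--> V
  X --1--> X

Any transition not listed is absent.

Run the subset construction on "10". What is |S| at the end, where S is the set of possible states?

2

Start in {U}.
Read '1': {U} → {V}.
Read '0': {V} → {U, W}.
That set has 2 states.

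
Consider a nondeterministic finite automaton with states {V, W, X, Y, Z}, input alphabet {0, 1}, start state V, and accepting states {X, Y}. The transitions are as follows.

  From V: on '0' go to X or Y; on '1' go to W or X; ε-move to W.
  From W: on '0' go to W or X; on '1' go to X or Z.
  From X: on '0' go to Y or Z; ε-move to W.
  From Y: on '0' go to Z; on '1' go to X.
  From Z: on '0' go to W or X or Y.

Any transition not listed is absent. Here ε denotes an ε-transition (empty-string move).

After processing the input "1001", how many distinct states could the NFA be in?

3

Start: ε-closure({V}) = {V, W}.
Read '1': V→{W, X}, W→{X, Z}; now {W, X, Z}.
Read '0': W→{W, X}, X→{Y, Z}, Z→{W, X, Y}; now {W, X, Y, Z}.
Read '0': W→{W, X}, X→{Y, Z}, Y→{Z}, Z→{W, X, Y}; now {W, X, Y, Z}.
Read '1': W→{X, Z}, X→∅, Y→{X}, Z→∅; union {X, Z}; ε-closure = {W, X, Z}.
That set has 3 states.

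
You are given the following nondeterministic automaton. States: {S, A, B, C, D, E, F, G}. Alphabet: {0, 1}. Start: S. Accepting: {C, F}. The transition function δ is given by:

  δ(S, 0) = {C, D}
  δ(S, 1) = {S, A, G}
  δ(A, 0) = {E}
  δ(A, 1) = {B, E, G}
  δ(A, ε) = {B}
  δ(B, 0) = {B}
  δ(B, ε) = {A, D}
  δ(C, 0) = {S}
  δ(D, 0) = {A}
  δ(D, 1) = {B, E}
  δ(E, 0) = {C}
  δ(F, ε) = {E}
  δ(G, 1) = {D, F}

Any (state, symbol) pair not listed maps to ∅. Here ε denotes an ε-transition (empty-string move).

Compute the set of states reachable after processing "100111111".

Start in {S}.
Read '1': {S} → {S, A, B, D, G}.
Read '0': {S, A, B, D, G} → {A, B, C, D, E}.
Read '0': {A, B, C, D, E} → {S, A, B, C, D, E}.
Read '1': {S, A, B, C, D, E} → {S, A, B, D, E, G}.
Read '1': {S, A, B, D, E, G} → {S, A, B, D, E, F, G}.
Read '1': {S, A, B, D, E, F, G} → {S, A, B, D, E, F, G}.
Read '1': {S, A, B, D, E, F, G} → {S, A, B, D, E, F, G}.
Read '1': {S, A, B, D, E, F, G} → {S, A, B, D, E, F, G}.
Read '1': {S, A, B, D, E, F, G} → {S, A, B, D, E, F, G}.

{S, A, B, D, E, F, G}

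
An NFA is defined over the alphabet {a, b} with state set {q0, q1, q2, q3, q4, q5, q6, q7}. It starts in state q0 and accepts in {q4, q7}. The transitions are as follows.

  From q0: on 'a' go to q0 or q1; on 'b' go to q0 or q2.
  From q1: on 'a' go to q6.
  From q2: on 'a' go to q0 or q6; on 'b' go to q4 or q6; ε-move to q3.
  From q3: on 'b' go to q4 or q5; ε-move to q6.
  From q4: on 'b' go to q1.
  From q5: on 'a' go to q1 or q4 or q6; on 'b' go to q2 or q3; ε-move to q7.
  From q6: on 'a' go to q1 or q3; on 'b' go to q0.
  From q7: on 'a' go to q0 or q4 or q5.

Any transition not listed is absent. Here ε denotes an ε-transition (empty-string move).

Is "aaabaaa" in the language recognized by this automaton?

Yes

Start in {q0}.
Read 'a': q0→{q0, q1}; now {q0, q1}.
Read 'a': q0→{q0, q1}, q1→{q6}; now {q0, q1, q6}.
Read 'a': q0→{q0, q1}, q1→{q6}, q6→{q1, q3}; now {q0, q1, q3, q6}.
Read 'b': q0→{q0, q2}, q1→∅, q3→{q4, q5}, q6→{q0}; union {q0, q2, q4, q5}; ε-closure = {q0, q2, q3, q4, q5, q6, q7}.
Read 'a': q0→{q0, q1}, q2→{q0, q6}, q3→∅, q4→∅, q5→{q1, q4, q6}, q6→{q1, q3}, q7→{q0, q4, q5}; union {q0, q1, q3, q4, q5, q6}; ε-closure = {q0, q1, q3, q4, q5, q6, q7}.
Read 'a': q0→{q0, q1}, q1→{q6}, q3→∅, q4→∅, q5→{q1, q4, q6}, q6→{q1, q3}, q7→{q0, q4, q5}; union {q0, q1, q3, q4, q5, q6}; ε-closure = {q0, q1, q3, q4, q5, q6, q7}.
Read 'a': q0→{q0, q1}, q1→{q6}, q3→∅, q4→∅, q5→{q1, q4, q6}, q6→{q1, q3}, q7→{q0, q4, q5}; union {q0, q1, q3, q4, q5, q6}; ε-closure = {q0, q1, q3, q4, q5, q6, q7}.
The final set {q0, q1, q3, q4, q5, q6, q7} contains the accepting states q4, q7.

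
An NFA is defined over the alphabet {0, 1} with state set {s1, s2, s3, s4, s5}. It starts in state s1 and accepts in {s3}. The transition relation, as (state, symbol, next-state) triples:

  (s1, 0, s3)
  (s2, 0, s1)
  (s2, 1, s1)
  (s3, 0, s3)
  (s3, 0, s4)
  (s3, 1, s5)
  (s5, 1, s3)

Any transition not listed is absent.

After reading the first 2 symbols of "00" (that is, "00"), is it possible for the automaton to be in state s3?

Yes

Start in {s1}.
Read '0': {s1} → {s3}.
Read '0': {s3} → {s3, s4}.
State s3 is in {s3, s4}.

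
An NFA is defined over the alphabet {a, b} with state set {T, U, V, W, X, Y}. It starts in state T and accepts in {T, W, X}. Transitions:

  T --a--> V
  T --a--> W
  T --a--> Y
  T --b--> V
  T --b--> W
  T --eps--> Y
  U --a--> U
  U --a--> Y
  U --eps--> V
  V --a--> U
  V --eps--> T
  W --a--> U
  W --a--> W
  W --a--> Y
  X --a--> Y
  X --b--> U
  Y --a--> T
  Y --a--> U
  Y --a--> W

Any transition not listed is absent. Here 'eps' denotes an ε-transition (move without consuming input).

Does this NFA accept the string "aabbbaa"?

Start: ε-closure({T}) = {T, Y}.
Read 'a': {T, Y} → {T, U, V, W, Y}.
Read 'a': {T, U, V, W, Y} → {T, U, V, W, Y}.
Read 'b': {T, U, V, W, Y} → {T, V, W, Y}.
Read 'b': {T, V, W, Y} → {T, V, W, Y}.
Read 'b': {T, V, W, Y} → {T, V, W, Y}.
Read 'a': {T, V, W, Y} → {T, U, V, W, Y}.
Read 'a': {T, U, V, W, Y} → {T, U, V, W, Y}.
The final set {T, U, V, W, Y} contains the accepting states T, W.

Yes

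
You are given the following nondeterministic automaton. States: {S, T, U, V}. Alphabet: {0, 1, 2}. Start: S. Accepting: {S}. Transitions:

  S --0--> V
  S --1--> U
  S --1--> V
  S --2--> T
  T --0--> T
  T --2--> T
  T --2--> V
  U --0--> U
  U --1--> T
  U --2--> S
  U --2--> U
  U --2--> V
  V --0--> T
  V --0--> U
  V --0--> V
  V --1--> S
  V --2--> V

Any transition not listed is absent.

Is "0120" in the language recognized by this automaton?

No

Start in {S}.
Read '0': S→{V}; now {V}.
Read '1': V→{S}; now {S}.
Read '2': S→{T}; now {T}.
Read '0': T→{T}; now {T}.
The final set {T} contains no accepting state.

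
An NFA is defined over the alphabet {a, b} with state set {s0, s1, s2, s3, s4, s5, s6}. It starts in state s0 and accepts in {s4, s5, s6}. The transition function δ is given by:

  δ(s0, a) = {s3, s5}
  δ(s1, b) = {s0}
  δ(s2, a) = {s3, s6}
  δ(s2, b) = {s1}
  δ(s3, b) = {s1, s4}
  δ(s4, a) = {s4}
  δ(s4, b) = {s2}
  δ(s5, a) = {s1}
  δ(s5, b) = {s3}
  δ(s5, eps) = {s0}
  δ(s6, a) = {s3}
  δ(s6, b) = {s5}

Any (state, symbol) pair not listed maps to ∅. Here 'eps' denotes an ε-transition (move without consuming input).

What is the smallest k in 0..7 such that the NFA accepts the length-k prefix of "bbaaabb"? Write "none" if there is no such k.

none

Start in {s0}.
Read 'b': {s0} → ∅.
The set is empty and remains empty for the remaining 6 symbols.
No reachable set along the way intersects F.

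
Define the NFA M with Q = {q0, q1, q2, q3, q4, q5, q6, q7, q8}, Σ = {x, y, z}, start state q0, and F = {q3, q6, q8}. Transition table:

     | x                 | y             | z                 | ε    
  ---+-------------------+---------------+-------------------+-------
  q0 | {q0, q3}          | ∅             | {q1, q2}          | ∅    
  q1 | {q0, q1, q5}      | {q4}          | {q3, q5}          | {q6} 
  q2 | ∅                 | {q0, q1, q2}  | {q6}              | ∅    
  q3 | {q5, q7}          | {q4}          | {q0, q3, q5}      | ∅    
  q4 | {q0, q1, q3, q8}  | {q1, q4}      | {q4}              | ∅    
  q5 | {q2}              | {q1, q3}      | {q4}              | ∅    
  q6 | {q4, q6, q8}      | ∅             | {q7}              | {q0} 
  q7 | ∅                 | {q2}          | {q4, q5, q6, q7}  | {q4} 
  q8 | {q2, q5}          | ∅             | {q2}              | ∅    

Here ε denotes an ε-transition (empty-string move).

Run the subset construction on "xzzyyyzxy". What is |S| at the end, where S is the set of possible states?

6

Start in {q0}.
Read 'x': {q0} → {q0, q3}.
Read 'z': {q0, q3} → {q0, q1, q2, q3, q5, q6}.
Read 'z': {q0, q1, q2, q3, q5, q6} → {q0, q1, q2, q3, q4, q5, q6, q7}.
Read 'y': {q0, q1, q2, q3, q4, q5, q6, q7} → {q0, q1, q2, q3, q4, q6}.
Read 'y': {q0, q1, q2, q3, q4, q6} → {q0, q1, q2, q4, q6}.
Read 'y': {q0, q1, q2, q4, q6} → {q0, q1, q2, q4, q6}.
Read 'z': {q0, q1, q2, q4, q6} → {q0, q1, q2, q3, q4, q5, q6, q7}.
Read 'x': {q0, q1, q2, q3, q4, q5, q6, q7} → {q0, q1, q2, q3, q4, q5, q6, q7, q8}.
Read 'y': {q0, q1, q2, q3, q4, q5, q6, q7, q8} → {q0, q1, q2, q3, q4, q6}.
That set has 6 states.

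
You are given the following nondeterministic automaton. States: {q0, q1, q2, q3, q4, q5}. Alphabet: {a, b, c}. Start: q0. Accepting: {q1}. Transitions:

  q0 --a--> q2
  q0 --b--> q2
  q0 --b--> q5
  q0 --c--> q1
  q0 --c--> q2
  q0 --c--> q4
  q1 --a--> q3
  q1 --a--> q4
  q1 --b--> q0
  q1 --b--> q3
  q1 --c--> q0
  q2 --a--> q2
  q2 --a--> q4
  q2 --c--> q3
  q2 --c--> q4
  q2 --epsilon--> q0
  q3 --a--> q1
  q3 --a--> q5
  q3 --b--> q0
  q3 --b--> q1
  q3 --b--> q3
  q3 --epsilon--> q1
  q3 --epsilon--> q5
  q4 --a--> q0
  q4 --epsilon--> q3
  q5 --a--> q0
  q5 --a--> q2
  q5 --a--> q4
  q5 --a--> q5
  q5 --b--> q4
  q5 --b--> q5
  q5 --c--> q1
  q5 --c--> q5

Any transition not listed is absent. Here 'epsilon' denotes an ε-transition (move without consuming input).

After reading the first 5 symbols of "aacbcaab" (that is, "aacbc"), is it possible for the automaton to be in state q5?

Yes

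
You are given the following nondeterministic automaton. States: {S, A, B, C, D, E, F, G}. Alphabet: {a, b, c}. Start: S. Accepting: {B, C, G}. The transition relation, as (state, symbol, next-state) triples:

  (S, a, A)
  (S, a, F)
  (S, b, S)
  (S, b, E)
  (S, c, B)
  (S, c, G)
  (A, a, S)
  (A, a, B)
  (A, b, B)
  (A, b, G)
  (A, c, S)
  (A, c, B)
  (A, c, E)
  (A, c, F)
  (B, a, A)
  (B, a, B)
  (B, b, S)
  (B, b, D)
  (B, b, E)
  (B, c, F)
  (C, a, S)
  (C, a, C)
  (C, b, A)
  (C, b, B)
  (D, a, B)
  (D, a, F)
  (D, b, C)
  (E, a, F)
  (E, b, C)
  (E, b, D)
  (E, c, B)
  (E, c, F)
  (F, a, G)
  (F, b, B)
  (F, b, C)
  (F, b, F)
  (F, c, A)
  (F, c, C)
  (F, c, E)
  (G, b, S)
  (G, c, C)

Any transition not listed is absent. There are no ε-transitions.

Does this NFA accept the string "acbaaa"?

Start in {S}.
Read 'a': S→{A, F}; now {A, F}.
Read 'c': A→{S, B, E, F}, F→{A, C, E}; now {S, A, B, C, E, F}.
Read 'b': S→{S, E}, A→{B, G}, B→{S, D, E}, C→{A, B}, E→{C, D}, F→{B, C, F}; now {S, A, B, C, D, E, F, G}.
Read 'a': S→{A, F}, A→{S, B}, B→{A, B}, C→{S, C}, D→{B, F}, E→{F}, F→{G}, G→∅; now {S, A, B, C, F, G}.
Read 'a': S→{A, F}, A→{S, B}, B→{A, B}, C→{S, C}, F→{G}, G→∅; now {S, A, B, C, F, G}.
Read 'a': S→{A, F}, A→{S, B}, B→{A, B}, C→{S, C}, F→{G}, G→∅; now {S, A, B, C, F, G}.
The final set {S, A, B, C, F, G} contains the accepting states B, C, G.

Yes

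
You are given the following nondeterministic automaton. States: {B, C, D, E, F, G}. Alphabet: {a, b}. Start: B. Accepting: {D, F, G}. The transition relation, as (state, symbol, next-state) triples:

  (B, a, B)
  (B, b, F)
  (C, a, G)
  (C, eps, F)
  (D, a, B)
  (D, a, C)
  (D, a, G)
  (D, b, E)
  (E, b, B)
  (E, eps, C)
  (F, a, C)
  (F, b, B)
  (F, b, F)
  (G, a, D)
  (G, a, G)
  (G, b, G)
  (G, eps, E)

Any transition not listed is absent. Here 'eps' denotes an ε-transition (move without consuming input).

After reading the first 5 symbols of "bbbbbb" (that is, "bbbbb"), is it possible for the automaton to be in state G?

No

Start in {B}.
Read 'b': {B} → {F}.
Read 'b': {F} → {B, F}.
Read 'b': {B, F} → {B, F}.
Read 'b': {B, F} → {B, F}.
Read 'b': {B, F} → {B, F}.
State G is not in {B, F}.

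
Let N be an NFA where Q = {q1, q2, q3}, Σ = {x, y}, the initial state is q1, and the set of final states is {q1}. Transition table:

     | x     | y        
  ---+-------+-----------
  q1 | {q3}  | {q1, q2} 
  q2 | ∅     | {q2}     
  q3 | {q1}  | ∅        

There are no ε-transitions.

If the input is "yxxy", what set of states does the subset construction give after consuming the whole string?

Start in {q1}.
Read 'y': q1→{q1, q2}; now {q1, q2}.
Read 'x': q1→{q3}, q2→∅; now {q3}.
Read 'x': q3→{q1}; now {q1}.
Read 'y': q1→{q1, q2}; now {q1, q2}.

{q1, q2}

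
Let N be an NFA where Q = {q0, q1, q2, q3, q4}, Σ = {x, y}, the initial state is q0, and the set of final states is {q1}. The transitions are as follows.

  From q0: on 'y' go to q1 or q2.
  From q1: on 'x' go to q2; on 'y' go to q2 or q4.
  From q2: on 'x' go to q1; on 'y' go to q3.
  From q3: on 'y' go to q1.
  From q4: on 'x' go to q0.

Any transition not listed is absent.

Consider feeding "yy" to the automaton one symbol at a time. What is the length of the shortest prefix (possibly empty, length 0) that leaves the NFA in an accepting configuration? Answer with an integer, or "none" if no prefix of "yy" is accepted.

Start in {q0}.
Read 'y': {q0} → {q1, q2}.
None of the earlier sets intersect F, but {q1, q2} does.

1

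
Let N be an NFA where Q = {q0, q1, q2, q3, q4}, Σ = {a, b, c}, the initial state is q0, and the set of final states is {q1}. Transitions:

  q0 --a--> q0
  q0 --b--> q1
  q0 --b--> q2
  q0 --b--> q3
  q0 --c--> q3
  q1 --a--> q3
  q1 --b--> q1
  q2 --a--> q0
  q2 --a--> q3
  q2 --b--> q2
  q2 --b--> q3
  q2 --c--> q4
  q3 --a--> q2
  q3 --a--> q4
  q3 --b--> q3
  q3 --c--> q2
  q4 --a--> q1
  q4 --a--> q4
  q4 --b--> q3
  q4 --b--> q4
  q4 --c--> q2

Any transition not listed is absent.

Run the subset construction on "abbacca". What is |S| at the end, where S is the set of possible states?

4

Start in {q0}.
Read 'a': {q0} → {q0}.
Read 'b': {q0} → {q1, q2, q3}.
Read 'b': {q1, q2, q3} → {q1, q2, q3}.
Read 'a': {q1, q2, q3} → {q0, q2, q3, q4}.
Read 'c': {q0, q2, q3, q4} → {q2, q3, q4}.
Read 'c': {q2, q3, q4} → {q2, q4}.
Read 'a': {q2, q4} → {q0, q1, q3, q4}.
That set has 4 states.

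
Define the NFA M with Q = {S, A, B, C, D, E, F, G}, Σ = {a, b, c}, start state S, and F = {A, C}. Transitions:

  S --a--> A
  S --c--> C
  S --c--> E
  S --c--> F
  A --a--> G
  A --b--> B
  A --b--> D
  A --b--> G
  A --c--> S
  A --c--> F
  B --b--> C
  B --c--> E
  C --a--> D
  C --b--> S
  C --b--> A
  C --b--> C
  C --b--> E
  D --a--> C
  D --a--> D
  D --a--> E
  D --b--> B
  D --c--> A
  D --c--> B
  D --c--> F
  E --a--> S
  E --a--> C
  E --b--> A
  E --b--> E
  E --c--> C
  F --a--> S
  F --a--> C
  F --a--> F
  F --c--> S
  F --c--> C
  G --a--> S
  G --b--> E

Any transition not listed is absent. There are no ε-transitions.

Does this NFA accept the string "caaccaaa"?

Yes

Start in {S}.
Read 'c': S→{C, E, F}; now {C, E, F}.
Read 'a': C→{D}, E→{S, C}, F→{S, C, F}; now {S, C, D, F}.
Read 'a': S→{A}, C→{D}, D→{C, D, E}, F→{S, C, F}; now {S, A, C, D, E, F}.
Read 'c': S→{C, E, F}, A→{S, F}, C→∅, D→{A, B, F}, E→{C}, F→{S, C}; now {S, A, B, C, E, F}.
Read 'c': S→{C, E, F}, A→{S, F}, B→{E}, C→∅, E→{C}, F→{S, C}; now {S, C, E, F}.
Read 'a': S→{A}, C→{D}, E→{S, C}, F→{S, C, F}; now {S, A, C, D, F}.
Read 'a': S→{A}, A→{G}, C→{D}, D→{C, D, E}, F→{S, C, F}; now {S, A, C, D, E, F, G}.
Read 'a': S→{A}, A→{G}, C→{D}, D→{C, D, E}, E→{S, C}, F→{S, C, F}, G→{S}; now {S, A, C, D, E, F, G}.
The final set {S, A, C, D, E, F, G} contains the accepting states A, C.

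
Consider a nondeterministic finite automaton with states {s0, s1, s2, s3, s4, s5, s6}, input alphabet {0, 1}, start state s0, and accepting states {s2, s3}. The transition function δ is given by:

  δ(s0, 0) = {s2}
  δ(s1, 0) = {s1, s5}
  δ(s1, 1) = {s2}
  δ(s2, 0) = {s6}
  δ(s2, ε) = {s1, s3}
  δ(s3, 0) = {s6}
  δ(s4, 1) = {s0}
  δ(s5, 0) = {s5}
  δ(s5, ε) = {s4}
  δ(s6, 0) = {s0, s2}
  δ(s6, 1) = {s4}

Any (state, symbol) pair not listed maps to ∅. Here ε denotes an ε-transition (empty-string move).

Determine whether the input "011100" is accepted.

Start in {s0}.
Read '0': {s0} → {s1, s2, s3}.
Read '1': {s1, s2, s3} → {s1, s2, s3}.
Read '1': {s1, s2, s3} → {s1, s2, s3}.
Read '1': {s1, s2, s3} → {s1, s2, s3}.
Read '0': {s1, s2, s3} → {s1, s4, s5, s6}.
Read '0': {s1, s4, s5, s6} → {s0, s1, s2, s3, s4, s5}.
The final set {s0, s1, s2, s3, s4, s5} contains the accepting states s2, s3.

Yes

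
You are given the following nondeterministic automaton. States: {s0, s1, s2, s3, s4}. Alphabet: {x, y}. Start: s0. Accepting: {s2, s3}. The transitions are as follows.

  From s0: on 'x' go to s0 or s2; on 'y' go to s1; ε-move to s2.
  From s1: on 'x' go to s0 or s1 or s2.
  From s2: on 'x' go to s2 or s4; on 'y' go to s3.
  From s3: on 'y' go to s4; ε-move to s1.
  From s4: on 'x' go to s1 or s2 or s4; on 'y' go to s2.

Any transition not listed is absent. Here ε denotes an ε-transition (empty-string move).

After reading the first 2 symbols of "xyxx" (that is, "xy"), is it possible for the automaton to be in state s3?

Yes

Start: ε-closure({s0}) = {s0, s2}.
Read 'x': s0→{s0, s2}, s2→{s2, s4}; now {s0, s2, s4}.
Read 'y': s0→{s1}, s2→{s3}, s4→{s2}; now {s1, s2, s3}.
State s3 is in {s1, s2, s3}.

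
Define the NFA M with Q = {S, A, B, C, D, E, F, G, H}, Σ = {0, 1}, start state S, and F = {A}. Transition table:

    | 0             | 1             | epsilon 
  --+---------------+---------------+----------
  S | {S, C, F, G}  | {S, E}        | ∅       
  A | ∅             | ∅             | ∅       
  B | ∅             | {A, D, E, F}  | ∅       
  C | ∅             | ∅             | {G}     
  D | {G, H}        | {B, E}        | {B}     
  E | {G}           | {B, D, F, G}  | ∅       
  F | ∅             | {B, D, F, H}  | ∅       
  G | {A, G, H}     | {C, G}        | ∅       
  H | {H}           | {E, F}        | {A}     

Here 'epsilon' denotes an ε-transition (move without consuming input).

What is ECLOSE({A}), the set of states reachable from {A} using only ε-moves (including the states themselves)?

Begin with {A}.
No ε-moves leave this set, so the closure equals the set itself.

{A}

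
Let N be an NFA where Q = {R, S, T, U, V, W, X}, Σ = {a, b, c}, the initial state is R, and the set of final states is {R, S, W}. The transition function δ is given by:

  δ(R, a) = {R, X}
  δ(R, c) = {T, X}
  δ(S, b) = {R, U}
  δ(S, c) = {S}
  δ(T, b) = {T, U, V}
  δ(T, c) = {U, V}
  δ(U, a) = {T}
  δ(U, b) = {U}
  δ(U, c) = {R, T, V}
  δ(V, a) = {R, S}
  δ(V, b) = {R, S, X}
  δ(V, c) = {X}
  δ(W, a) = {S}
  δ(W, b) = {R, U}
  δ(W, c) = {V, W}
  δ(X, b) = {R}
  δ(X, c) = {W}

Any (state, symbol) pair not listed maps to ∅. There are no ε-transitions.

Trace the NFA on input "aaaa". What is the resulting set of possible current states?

{R, X}

Start in {R}.
Read 'a': {R} → {R, X}.
Read 'a': {R, X} → {R, X}.
Read 'a': {R, X} → {R, X}.
Read 'a': {R, X} → {R, X}.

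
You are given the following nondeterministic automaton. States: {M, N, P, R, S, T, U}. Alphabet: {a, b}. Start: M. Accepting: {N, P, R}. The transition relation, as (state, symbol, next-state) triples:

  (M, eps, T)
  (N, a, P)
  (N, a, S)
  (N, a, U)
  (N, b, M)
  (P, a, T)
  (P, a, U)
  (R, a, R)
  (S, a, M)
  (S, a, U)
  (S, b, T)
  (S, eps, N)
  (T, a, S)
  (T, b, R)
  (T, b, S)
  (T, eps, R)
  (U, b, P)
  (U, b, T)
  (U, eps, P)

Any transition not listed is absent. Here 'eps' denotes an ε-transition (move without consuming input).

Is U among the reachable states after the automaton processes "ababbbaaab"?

Start: ε-closure({M}) = {M, R, T}.
Read 'a': M→∅, R→{R}, T→{S}; union {R, S}; ε-closure = {N, R, S}.
Read 'b': N→{M}, R→∅, S→{T}; union {M, T}; ε-closure = {M, R, T}.
Read 'a': M→∅, R→{R}, T→{S}; union {R, S}; ε-closure = {N, R, S}.
Read 'b': N→{M}, R→∅, S→{T}; union {M, T}; ε-closure = {M, R, T}.
Read 'b': M→∅, R→∅, T→{R, S}; union {R, S}; ε-closure = {N, R, S}.
Read 'b': N→{M}, R→∅, S→{T}; union {M, T}; ε-closure = {M, R, T}.
Read 'a': M→∅, R→{R}, T→{S}; union {R, S}; ε-closure = {N, R, S}.
Read 'a': N→{P, S, U}, R→{R}, S→{M, U}; union {M, P, R, S, U}; ε-closure = {M, N, P, R, S, T, U}.
Read 'a': M→∅, N→{P, S, U}, P→{T, U}, R→{R}, S→{M, U}, T→{S}, U→∅; union {M, P, R, S, T, U}; ε-closure = {M, N, P, R, S, T, U}.
Read 'b': M→∅, N→{M}, P→∅, R→∅, S→{T}, T→{R, S}, U→{P, T}; union {M, P, R, S, T}; ε-closure = {M, N, P, R, S, T}.
State U is not in {M, N, P, R, S, T}.

No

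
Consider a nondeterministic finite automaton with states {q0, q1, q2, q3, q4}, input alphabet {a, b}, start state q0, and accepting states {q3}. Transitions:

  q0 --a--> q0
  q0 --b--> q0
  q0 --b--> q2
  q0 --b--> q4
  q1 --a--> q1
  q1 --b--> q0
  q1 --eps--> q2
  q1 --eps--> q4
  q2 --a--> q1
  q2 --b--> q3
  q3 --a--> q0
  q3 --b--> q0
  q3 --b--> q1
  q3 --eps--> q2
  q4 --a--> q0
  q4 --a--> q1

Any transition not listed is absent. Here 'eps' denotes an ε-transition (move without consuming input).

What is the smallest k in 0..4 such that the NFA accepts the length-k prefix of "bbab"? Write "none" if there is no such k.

Start in {q0}.
Read 'b': {q0} → {q0, q2, q4}.
Read 'b': {q0, q2, q4} → {q0, q2, q3, q4}.
None of the earlier sets intersect F, but {q0, q2, q3, q4} does.

2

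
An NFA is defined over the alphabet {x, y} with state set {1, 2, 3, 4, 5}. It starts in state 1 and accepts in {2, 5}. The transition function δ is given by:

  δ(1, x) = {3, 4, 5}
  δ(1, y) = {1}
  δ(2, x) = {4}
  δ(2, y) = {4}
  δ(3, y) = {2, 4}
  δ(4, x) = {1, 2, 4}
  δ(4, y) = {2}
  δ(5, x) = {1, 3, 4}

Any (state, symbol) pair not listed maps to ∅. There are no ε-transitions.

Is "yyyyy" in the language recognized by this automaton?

No

Start in {1}.
Read 'y': 1→{1}; now {1}.
Read 'y': 1→{1}; now {1}.
Read 'y': 1→{1}; now {1}.
Read 'y': 1→{1}; now {1}.
Read 'y': 1→{1}; now {1}.
The final set {1} contains no accepting state.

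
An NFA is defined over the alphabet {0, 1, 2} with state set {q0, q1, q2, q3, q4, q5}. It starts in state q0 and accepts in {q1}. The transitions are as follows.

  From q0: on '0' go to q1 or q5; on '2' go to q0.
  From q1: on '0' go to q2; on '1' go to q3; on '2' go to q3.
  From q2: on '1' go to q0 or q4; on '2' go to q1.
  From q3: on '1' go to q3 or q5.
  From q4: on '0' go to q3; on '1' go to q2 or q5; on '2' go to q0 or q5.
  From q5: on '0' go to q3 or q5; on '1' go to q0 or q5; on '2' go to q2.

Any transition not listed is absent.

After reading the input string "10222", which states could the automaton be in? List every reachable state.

∅

Start in {q0}.
Read '1': q0→∅; now ∅.
The set is empty and remains empty for the remaining 4 symbols.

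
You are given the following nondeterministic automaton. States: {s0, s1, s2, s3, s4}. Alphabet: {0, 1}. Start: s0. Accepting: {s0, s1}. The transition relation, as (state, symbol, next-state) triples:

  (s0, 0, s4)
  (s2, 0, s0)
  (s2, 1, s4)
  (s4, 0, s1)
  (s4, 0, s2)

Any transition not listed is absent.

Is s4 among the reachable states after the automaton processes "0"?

Yes

Start in {s0}.
Read '0': {s0} → {s4}.
State s4 is in {s4}.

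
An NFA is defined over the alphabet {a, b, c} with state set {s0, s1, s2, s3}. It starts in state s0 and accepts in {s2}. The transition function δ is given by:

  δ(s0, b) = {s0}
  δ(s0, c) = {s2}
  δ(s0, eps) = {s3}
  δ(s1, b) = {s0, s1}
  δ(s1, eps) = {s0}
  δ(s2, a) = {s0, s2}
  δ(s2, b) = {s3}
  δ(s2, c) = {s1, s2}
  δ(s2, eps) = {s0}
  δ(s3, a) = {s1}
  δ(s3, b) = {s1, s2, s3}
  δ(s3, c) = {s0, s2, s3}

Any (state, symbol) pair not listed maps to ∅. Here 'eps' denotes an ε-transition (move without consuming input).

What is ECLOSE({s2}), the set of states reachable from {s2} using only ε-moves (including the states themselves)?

{s0, s2, s3}

Begin with {s2}.
ε-move s2 → s0; add s0.
ε-move s0 → s3; add s3.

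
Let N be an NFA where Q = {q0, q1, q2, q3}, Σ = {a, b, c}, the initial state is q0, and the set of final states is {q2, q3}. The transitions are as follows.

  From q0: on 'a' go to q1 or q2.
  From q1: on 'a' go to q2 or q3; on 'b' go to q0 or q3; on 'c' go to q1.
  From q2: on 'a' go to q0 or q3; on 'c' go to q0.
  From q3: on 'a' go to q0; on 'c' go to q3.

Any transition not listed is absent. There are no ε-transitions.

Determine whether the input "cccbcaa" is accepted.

No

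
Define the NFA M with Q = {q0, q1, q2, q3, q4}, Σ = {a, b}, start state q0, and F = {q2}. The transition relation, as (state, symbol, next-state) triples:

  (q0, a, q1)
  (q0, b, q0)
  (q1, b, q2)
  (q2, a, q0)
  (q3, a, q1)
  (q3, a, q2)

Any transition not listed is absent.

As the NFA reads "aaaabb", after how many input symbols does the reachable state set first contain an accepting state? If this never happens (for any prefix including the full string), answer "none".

none

Start in {q0}.
Read 'a': {q0} → {q1}.
Read 'a': {q1} → ∅.
The set is empty and remains empty for the remaining 4 symbols.
No reachable set along the way intersects F.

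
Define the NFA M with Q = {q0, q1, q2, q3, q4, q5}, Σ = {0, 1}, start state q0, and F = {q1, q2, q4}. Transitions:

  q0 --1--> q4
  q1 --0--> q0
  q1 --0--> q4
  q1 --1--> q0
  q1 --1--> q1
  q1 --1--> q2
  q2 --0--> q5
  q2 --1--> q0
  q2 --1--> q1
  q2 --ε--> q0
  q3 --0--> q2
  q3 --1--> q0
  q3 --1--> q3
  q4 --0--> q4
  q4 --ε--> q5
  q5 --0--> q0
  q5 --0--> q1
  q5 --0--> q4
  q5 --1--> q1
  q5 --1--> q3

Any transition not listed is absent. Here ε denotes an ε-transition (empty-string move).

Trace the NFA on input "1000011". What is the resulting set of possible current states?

Start in {q0}.
Read '1': {q0} → {q4, q5}.
Read '0': {q4, q5} → {q0, q1, q4, q5}.
Read '0': {q0, q1, q4, q5} → {q0, q1, q4, q5}.
Read '0': {q0, q1, q4, q5} → {q0, q1, q4, q5}.
Read '0': {q0, q1, q4, q5} → {q0, q1, q4, q5}.
Read '1': {q0, q1, q4, q5} → {q0, q1, q2, q3, q4, q5}.
Read '1': {q0, q1, q2, q3, q4, q5} → {q0, q1, q2, q3, q4, q5}.

{q0, q1, q2, q3, q4, q5}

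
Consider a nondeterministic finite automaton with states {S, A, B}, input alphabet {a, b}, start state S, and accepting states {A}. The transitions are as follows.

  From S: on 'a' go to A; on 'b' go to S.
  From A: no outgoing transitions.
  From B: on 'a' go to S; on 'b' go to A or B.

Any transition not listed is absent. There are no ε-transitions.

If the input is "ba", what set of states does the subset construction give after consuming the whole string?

Start in {S}.
Read 'b': S→{S}; now {S}.
Read 'a': S→{A}; now {A}.

{A}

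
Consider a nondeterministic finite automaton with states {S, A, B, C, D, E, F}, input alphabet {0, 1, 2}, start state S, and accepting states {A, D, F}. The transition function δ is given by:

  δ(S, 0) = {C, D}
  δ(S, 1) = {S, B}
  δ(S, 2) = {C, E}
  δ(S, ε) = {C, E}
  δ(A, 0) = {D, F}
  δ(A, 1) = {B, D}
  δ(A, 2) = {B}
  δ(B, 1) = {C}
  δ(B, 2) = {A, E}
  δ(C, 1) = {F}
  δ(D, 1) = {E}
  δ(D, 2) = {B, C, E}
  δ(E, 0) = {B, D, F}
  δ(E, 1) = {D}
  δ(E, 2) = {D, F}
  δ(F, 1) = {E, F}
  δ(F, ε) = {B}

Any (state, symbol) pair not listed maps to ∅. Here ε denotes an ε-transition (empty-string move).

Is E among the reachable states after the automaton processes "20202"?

Yes

Start: ε-closure({S}) = {S, C, E}.
Read '2': S→{C, E}, C→∅, E→{D, F}; union {C, D, E, F}; ε-closure = {B, C, D, E, F}.
Read '0': B→∅, C→∅, D→∅, E→{B, D, F}, F→∅; now {B, D, F}.
Read '2': B→{A, E}, D→{B, C, E}, F→∅; now {A, B, C, E}.
Read '0': A→{D, F}, B→∅, C→∅, E→{B, D, F}; now {B, D, F}.
Read '2': B→{A, E}, D→{B, C, E}, F→∅; now {A, B, C, E}.
State E is in {A, B, C, E}.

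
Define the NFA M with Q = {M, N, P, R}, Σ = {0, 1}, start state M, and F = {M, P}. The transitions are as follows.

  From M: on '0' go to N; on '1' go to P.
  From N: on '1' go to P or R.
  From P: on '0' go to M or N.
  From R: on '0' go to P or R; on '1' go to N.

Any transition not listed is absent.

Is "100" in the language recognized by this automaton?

Start in {M}.
Read '1': {M} → {P}.
Read '0': {P} → {M, N}.
Read '0': {M, N} → {N}.
The final set {N} contains no accepting state.

No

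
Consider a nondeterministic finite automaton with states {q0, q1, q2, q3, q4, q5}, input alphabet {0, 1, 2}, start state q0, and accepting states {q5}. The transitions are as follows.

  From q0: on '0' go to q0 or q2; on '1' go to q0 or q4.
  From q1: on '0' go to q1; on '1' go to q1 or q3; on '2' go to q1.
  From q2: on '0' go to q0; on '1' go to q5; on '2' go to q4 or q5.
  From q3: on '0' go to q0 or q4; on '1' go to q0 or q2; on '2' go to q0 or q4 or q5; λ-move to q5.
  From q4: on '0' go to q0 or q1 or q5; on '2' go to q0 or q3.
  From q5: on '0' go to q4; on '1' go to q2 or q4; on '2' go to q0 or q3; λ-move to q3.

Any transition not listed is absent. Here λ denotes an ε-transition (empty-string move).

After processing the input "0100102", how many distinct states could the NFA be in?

Start in {q0}.
Read '0': q0→{q0, q2}; now {q0, q2}.
Read '1': q0→{q0, q4}, q2→{q5}; union {q0, q4, q5}; ε-closure = {q0, q3, q4, q5}.
Read '0': q0→{q0, q2}, q3→{q0, q4}, q4→{q0, q1, q5}, q5→{q4}; union {q0, q1, q2, q4, q5}; ε-closure = {q0, q1, q2, q3, q4, q5}.
Read '0': q0→{q0, q2}, q1→{q1}, q2→{q0}, q3→{q0, q4}, q4→{q0, q1, q5}, q5→{q4}; union {q0, q1, q2, q4, q5}; ε-closure = {q0, q1, q2, q3, q4, q5}.
Read '1': q0→{q0, q4}, q1→{q1, q3}, q2→{q5}, q3→{q0, q2}, q4→∅, q5→{q2, q4}; now {q0, q1, q2, q3, q4, q5}.
Read '0': q0→{q0, q2}, q1→{q1}, q2→{q0}, q3→{q0, q4}, q4→{q0, q1, q5}, q5→{q4}; union {q0, q1, q2, q4, q5}; ε-closure = {q0, q1, q2, q3, q4, q5}.
Read '2': q0→∅, q1→{q1}, q2→{q4, q5}, q3→{q0, q4, q5}, q4→{q0, q3}, q5→{q0, q3}; now {q0, q1, q3, q4, q5}.
That set has 5 states.

5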